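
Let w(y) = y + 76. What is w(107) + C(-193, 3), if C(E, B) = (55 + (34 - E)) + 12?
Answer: 477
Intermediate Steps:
C(E, B) = 101 - E (C(E, B) = (89 - E) + 12 = 101 - E)
w(y) = 76 + y
w(107) + C(-193, 3) = (76 + 107) + (101 - 1*(-193)) = 183 + (101 + 193) = 183 + 294 = 477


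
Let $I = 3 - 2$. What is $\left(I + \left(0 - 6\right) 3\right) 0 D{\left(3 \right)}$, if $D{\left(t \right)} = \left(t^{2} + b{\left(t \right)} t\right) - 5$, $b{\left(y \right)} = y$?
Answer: $0$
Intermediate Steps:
$I = 1$ ($I = 3 - 2 = 1$)
$D{\left(t \right)} = -5 + 2 t^{2}$ ($D{\left(t \right)} = \left(t^{2} + t t\right) - 5 = \left(t^{2} + t^{2}\right) - 5 = 2 t^{2} - 5 = -5 + 2 t^{2}$)
$\left(I + \left(0 - 6\right) 3\right) 0 D{\left(3 \right)} = \left(1 + \left(0 - 6\right) 3\right) 0 \left(-5 + 2 \cdot 3^{2}\right) = \left(1 + \left(0 - 6\right) 3\right) 0 \left(-5 + 2 \cdot 9\right) = \left(1 - 18\right) 0 \left(-5 + 18\right) = \left(1 - 18\right) 0 \cdot 13 = \left(-17\right) 0 \cdot 13 = 0 \cdot 13 = 0$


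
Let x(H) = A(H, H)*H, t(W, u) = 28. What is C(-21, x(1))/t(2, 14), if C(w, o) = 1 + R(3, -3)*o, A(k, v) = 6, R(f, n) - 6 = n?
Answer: 19/28 ≈ 0.67857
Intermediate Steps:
R(f, n) = 6 + n
x(H) = 6*H
C(w, o) = 1 + 3*o (C(w, o) = 1 + (6 - 3)*o = 1 + 3*o)
C(-21, x(1))/t(2, 14) = (1 + 3*(6*1))/28 = (1 + 3*6)*(1/28) = (1 + 18)*(1/28) = 19*(1/28) = 19/28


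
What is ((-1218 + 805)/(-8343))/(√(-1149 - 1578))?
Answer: -413*I*√303/7583787 ≈ -0.00094795*I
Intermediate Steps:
((-1218 + 805)/(-8343))/(√(-1149 - 1578)) = (-413*(-1/8343))/(√(-2727)) = 413/(8343*((3*I*√303))) = 413*(-I*√303/909)/8343 = -413*I*√303/7583787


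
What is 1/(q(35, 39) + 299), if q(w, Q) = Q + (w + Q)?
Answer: 1/412 ≈ 0.0024272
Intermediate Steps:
q(w, Q) = w + 2*Q (q(w, Q) = Q + (Q + w) = w + 2*Q)
1/(q(35, 39) + 299) = 1/((35 + 2*39) + 299) = 1/((35 + 78) + 299) = 1/(113 + 299) = 1/412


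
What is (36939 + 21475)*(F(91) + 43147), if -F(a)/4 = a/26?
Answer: 2519571062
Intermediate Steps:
F(a) = -2*a/13 (F(a) = -4*a/26 = -2*a/13)
(36939 + 21475)*(F(91) + 43147) = (36939 + 21475)*(-2/13*91 + 43147) = 58414*(-14 + 43147) = 58414*43133 = 2519571062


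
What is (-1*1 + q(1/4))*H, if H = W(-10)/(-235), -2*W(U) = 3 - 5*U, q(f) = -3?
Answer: -106/235 ≈ -0.45106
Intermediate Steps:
W(U) = -3/2 + 5*U/2 (W(U) = -(3 - 5*U)/2 = -3/2 + 5*U/2)
H = 53/470 (H = (-3/2 + (5/2)*(-10))/(-235) = (-3/2 - 25)*(-1/235) = -53/2*(-1/235) = 53/470 ≈ 0.11277)
(-1*1 + q(1/4))*H = (-1*1 - 3)*(53/470) = (-1 - 3)*(53/470) = -4*53/470 = -106/235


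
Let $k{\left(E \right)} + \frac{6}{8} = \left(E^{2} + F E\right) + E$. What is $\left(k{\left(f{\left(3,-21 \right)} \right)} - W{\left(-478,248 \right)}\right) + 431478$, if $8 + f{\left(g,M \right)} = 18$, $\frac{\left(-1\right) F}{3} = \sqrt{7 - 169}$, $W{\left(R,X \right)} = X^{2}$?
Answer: $\frac{1480333}{4} - 270 i \sqrt{2} \approx 3.7008 \cdot 10^{5} - 381.84 i$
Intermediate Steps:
$F = - 27 i \sqrt{2}$ ($F = - 3 \sqrt{7 - 169} = - 3 \sqrt{-162} = - 3 \cdot 9 i \sqrt{2} = - 27 i \sqrt{2} \approx - 38.184 i$)
$f{\left(g,M \right)} = 10$ ($f{\left(g,M \right)} = -8 + 18 = 10$)
$k{\left(E \right)} = - \frac{3}{4} + E + E^{2} - 27 i E \sqrt{2}$ ($k{\left(E \right)} = - \frac{3}{4} + \left(\left(E^{2} + - 27 i \sqrt{2} E\right) + E\right) = - \frac{3}{4} + \left(\left(E^{2} - 27 i E \sqrt{2}\right) + E\right) = - \frac{3}{4} + \left(E + E^{2} - 27 i E \sqrt{2}\right) = - \frac{3}{4} + E + E^{2} - 27 i E \sqrt{2}$)
$\left(k{\left(f{\left(3,-21 \right)} \right)} - W{\left(-478,248 \right)}\right) + 431478 = \left(\left(- \frac{3}{4} + 10 + 10^{2} - 27 i 10 \sqrt{2}\right) - 248^{2}\right) + 431478 = \left(\left(- \frac{3}{4} + 10 + 100 - 270 i \sqrt{2}\right) - 61504\right) + 431478 = \left(\left(\frac{437}{4} - 270 i \sqrt{2}\right) - 61504\right) + 431478 = \left(- \frac{245579}{4} - 270 i \sqrt{2}\right) + 431478 = \frac{1480333}{4} - 270 i \sqrt{2}$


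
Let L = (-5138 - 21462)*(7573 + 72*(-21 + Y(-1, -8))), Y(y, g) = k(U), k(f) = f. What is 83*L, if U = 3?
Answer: -13858360600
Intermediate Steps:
Y(y, g) = 3
L = -166968200 (L = (-5138 - 21462)*(7573 + 72*(-21 + 3)) = -26600*(7573 + 72*(-18)) = -26600*(7573 - 1296) = -26600*6277 = -166968200)
83*L = 83*(-166968200) = -13858360600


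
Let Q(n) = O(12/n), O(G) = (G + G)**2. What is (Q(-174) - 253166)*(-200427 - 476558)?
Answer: 144138629741150/841 ≈ 1.7139e+11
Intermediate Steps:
O(G) = 4*G**2 (O(G) = (2*G)**2 = 4*G**2)
Q(n) = 576/n**2 (Q(n) = 4*(12/n)**2 = 4*(144/n**2) = 576/n**2)
(Q(-174) - 253166)*(-200427 - 476558) = (576/(-174)**2 - 253166)*(-200427 - 476558) = (576*(1/30276) - 253166)*(-676985) = (16/841 - 253166)*(-676985) = -212912590/841*(-676985) = 144138629741150/841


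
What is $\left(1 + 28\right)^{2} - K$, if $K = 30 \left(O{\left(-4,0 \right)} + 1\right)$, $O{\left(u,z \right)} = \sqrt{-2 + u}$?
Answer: $811 - 30 i \sqrt{6} \approx 811.0 - 73.485 i$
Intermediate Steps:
$K = 30 + 30 i \sqrt{6}$ ($K = 30 \left(\sqrt{-2 - 4} + 1\right) = 30 \left(\sqrt{-6} + 1\right) = 30 \left(i \sqrt{6} + 1\right) = 30 \left(1 + i \sqrt{6}\right) = 30 + 30 i \sqrt{6} \approx 30.0 + 73.485 i$)
$\left(1 + 28\right)^{2} - K = \left(1 + 28\right)^{2} - \left(30 + 30 i \sqrt{6}\right) = 29^{2} - \left(30 + 30 i \sqrt{6}\right) = 841 - \left(30 + 30 i \sqrt{6}\right) = 811 - 30 i \sqrt{6}$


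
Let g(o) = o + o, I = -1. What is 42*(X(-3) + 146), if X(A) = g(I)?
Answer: 6048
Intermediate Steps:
g(o) = 2*o
X(A) = -2 (X(A) = 2*(-1) = -2)
42*(X(-3) + 146) = 42*(-2 + 146) = 42*144 = 6048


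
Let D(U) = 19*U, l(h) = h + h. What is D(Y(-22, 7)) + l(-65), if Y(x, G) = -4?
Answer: -206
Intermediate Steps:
l(h) = 2*h
D(Y(-22, 7)) + l(-65) = 19*(-4) + 2*(-65) = -76 - 130 = -206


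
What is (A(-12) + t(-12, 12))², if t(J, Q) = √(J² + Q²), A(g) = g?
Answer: 432 - 288*√2 ≈ 24.706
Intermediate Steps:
(A(-12) + t(-12, 12))² = (-12 + √((-12)² + 12²))² = (-12 + √(144 + 144))² = (-12 + √288)² = (-12 + 12*√2)²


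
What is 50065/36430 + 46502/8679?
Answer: 425716399/63235194 ≈ 6.7323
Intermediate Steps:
50065/36430 + 46502/8679 = 50065*(1/36430) + 46502*(1/8679) = 10013/7286 + 46502/8679 = 425716399/63235194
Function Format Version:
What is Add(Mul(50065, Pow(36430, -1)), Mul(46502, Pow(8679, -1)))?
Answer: Rational(425716399, 63235194) ≈ 6.7323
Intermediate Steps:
Add(Mul(50065, Pow(36430, -1)), Mul(46502, Pow(8679, -1))) = Add(Mul(50065, Rational(1, 36430)), Mul(46502, Rational(1, 8679))) = Add(Rational(10013, 7286), Rational(46502, 8679)) = Rational(425716399, 63235194)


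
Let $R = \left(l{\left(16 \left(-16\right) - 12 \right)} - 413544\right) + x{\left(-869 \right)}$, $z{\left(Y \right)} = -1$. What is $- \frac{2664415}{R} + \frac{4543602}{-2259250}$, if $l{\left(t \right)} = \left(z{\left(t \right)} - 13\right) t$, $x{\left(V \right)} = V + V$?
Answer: $\frac{59282157967}{13282130750} \approx 4.4633$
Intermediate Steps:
$x{\left(V \right)} = 2 V$
$l{\left(t \right)} = - 14 t$ ($l{\left(t \right)} = \left(-1 - 13\right) t = - 14 t$)
$R = -411530$ ($R = \left(- 14 \left(16 \left(-16\right) - 12\right) - 413544\right) + 2 \left(-869\right) = \left(- 14 \left(-256 - 12\right) - 413544\right) - 1738 = \left(\left(-14\right) \left(-268\right) - 413544\right) - 1738 = \left(3752 - 413544\right) - 1738 = -409792 - 1738 = -411530$)
$- \frac{2664415}{R} + \frac{4543602}{-2259250} = - \frac{2664415}{-411530} + \frac{4543602}{-2259250} = \left(-2664415\right) \left(- \frac{1}{411530}\right) + 4543602 \left(- \frac{1}{2259250}\right) = \frac{532883}{82306} - \frac{324543}{161375} = \frac{59282157967}{13282130750}$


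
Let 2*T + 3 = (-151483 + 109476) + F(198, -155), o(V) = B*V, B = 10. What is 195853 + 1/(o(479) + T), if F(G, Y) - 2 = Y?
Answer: 6381478297/32583 ≈ 1.9585e+5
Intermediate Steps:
F(G, Y) = 2 + Y
o(V) = 10*V
T = -42163/2 (T = -3/2 + ((-151483 + 109476) + (2 - 155))/2 = -3/2 + (-42007 - 153)/2 = -3/2 + (1/2)*(-42160) = -3/2 - 21080 = -42163/2 ≈ -21082.)
195853 + 1/(o(479) + T) = 195853 + 1/(10*479 - 42163/2) = 195853 + 1/(4790 - 42163/2) = 195853 + 1/(-32583/2) = 195853 - 2/32583 = 6381478297/32583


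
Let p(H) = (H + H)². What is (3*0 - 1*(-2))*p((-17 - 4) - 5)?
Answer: 5408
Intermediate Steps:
p(H) = 4*H² (p(H) = (2*H)² = 4*H²)
(3*0 - 1*(-2))*p((-17 - 4) - 5) = (3*0 - 1*(-2))*(4*((-17 - 4) - 5)²) = (0 + 2)*(4*(-21 - 5)²) = 2*(4*(-26)²) = 2*(4*676) = 2*2704 = 5408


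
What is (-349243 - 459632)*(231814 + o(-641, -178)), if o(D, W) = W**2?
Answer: -213136944750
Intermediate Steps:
(-349243 - 459632)*(231814 + o(-641, -178)) = (-349243 - 459632)*(231814 + (-178)**2) = -808875*(231814 + 31684) = -808875*263498 = -213136944750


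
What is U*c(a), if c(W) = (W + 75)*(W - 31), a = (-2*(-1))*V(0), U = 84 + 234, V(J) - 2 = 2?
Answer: -607062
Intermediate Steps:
V(J) = 4 (V(J) = 2 + 2 = 4)
U = 318
a = 8 (a = -2*(-1)*4 = 2*4 = 8)
c(W) = (-31 + W)*(75 + W) (c(W) = (75 + W)*(-31 + W) = (-31 + W)*(75 + W))
U*c(a) = 318*(-2325 + 8² + 44*8) = 318*(-2325 + 64 + 352) = 318*(-1909) = -607062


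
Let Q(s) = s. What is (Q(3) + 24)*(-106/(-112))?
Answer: 1431/56 ≈ 25.554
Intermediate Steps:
(Q(3) + 24)*(-106/(-112)) = (3 + 24)*(-106/(-112)) = 27*(-106*(-1/112)) = 27*(53/56) = 1431/56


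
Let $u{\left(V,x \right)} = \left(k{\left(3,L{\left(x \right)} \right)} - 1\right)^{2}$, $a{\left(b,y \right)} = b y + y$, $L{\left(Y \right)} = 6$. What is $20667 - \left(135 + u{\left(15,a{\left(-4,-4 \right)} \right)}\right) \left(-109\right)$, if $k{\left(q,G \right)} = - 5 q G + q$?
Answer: $879478$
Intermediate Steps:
$k{\left(q,G \right)} = q - 5 G q$ ($k{\left(q,G \right)} = - 5 G q + q = q - 5 G q$)
$a{\left(b,y \right)} = y + b y$
$u{\left(V,x \right)} = 7744$ ($u{\left(V,x \right)} = \left(3 \left(1 - 30\right) - 1\right)^{2} = \left(3 \left(-29\right) - 1\right)^{2} = \left(-87 - 1\right)^{2} = \left(-88\right)^{2} = 7744$)
$20667 - \left(135 + u{\left(15,a{\left(-4,-4 \right)} \right)}\right) \left(-109\right) = 20667 - \left(135 + 7744\right) \left(-109\right) = 20667 - 7879 \left(-109\right) = 20667 - -858811 = 20667 + 858811 = 879478$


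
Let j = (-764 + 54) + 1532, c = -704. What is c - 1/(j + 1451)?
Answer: -1600193/2273 ≈ -704.00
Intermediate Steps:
j = 822 (j = -710 + 1532 = 822)
c - 1/(j + 1451) = -704 - 1/(822 + 1451) = -704 - 1/2273 = -1600193/2273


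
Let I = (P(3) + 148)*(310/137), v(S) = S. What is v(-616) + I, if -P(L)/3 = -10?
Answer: -29212/137 ≈ -213.23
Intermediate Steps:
P(L) = 30 (P(L) = -3*(-10) = 30)
I = 55180/137 (I = (30 + 148)*(310/137) = 178*(310*(1/137)) = 178*(310/137) = 55180/137 ≈ 402.77)
v(-616) + I = -616 + 55180/137 = -29212/137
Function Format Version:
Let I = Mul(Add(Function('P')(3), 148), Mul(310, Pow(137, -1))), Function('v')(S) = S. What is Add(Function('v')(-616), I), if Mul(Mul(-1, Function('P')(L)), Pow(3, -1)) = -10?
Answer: Rational(-29212, 137) ≈ -213.23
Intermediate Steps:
Function('P')(L) = 30 (Function('P')(L) = Mul(-3, -10) = 30)
I = Rational(55180, 137) (I = Mul(Add(30, 148), Mul(310, Pow(137, -1))) = Mul(178, Mul(310, Rational(1, 137))) = Mul(178, Rational(310, 137)) = Rational(55180, 137) ≈ 402.77)
Add(Function('v')(-616), I) = Add(-616, Rational(55180, 137)) = Rational(-29212, 137)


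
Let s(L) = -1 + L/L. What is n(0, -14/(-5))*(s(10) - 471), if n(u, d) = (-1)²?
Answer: -471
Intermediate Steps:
s(L) = 0 (s(L) = -1 + 1 = 0)
n(u, d) = 1
n(0, -14/(-5))*(s(10) - 471) = 1*(0 - 471) = 1*(-471) = -471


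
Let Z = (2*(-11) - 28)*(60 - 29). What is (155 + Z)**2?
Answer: 1946025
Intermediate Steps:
Z = -1550 (Z = (-22 - 28)*31 = -50*31 = -1550)
(155 + Z)**2 = (155 - 1550)**2 = (-1395)**2 = 1946025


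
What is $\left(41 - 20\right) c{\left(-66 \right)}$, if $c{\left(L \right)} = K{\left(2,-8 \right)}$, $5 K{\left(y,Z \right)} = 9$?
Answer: $\frac{189}{5} \approx 37.8$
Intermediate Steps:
$K{\left(y,Z \right)} = \frac{9}{5}$ ($K{\left(y,Z \right)} = \frac{1}{5} \cdot 9 = \frac{9}{5}$)
$c{\left(L \right)} = \frac{9}{5}$
$\left(41 - 20\right) c{\left(-66 \right)} = \left(41 - 20\right) \frac{9}{5} = 21 \cdot \frac{9}{5} = \frac{189}{5}$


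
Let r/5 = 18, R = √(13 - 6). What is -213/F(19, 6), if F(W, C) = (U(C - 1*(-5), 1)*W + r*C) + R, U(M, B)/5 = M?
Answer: -112535/837406 + 71*√7/837406 ≈ -0.13416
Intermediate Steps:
U(M, B) = 5*M
R = √7 ≈ 2.6458
r = 90 (r = 5*18 = 90)
F(W, C) = √7 + 90*C + W*(25 + 5*C) (F(W, C) = ((5*(C - 1*(-5)))*W + 90*C) + √7 = ((5*(C + 5))*W + 90*C) + √7 = ((5*(5 + C))*W + 90*C) + √7 = ((25 + 5*C)*W + 90*C) + √7 = (W*(25 + 5*C) + 90*C) + √7 = (90*C + W*(25 + 5*C)) + √7 = √7 + 90*C + W*(25 + 5*C))
-213/F(19, 6) = -213/(√7 + 90*6 + 5*19*(5 + 6)) = -213/(√7 + 540 + 5*19*11) = -213/(√7 + 540 + 1045) = -213/(1585 + √7)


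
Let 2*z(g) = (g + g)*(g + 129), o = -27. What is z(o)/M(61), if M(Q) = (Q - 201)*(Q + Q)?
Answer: 1377/8540 ≈ 0.16124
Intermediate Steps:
M(Q) = 2*Q*(-201 + Q) (M(Q) = (-201 + Q)*(2*Q) = 2*Q*(-201 + Q))
z(g) = g*(129 + g) (z(g) = ((g + g)*(g + 129))/2 = ((2*g)*(129 + g))/2 = (2*g*(129 + g))/2 = g*(129 + g))
z(o)/M(61) = (-27*(129 - 27))/((2*61*(-201 + 61))) = (-27*102)/((2*61*(-140))) = -2754/(-17080) = -2754*(-1/17080) = 1377/8540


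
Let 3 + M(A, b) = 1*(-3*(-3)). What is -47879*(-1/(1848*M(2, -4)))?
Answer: 47879/11088 ≈ 4.3181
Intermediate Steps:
M(A, b) = 6 (M(A, b) = -3 + 1*(-3*(-3)) = -3 + 1*9 = -3 + 9 = 6)
-47879*(-1/(1848*M(2, -4))) = -47879/((6*(-42))*44) = -47879/((-252*44)) = -47879/(-11088) = -47879*(-1/11088) = 47879/11088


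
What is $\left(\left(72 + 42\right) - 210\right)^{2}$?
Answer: $9216$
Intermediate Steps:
$\left(\left(72 + 42\right) - 210\right)^{2} = \left(114 - 210\right)^{2} = \left(-96\right)^{2} = 9216$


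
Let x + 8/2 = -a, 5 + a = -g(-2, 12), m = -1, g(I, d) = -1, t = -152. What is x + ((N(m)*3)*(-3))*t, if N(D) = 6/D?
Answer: -8208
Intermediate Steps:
a = -4 (a = -5 - 1*(-1) = -5 + 1 = -4)
x = 0 (x = -4 - 1*(-4) = -4 + 4 = 0)
x + ((N(m)*3)*(-3))*t = 0 + (((6/(-1))*3)*(-3))*(-152) = 0 + (((6*(-1))*3)*(-3))*(-152) = 0 + (-6*3*(-3))*(-152) = 0 - 18*(-3)*(-152) = 0 + 54*(-152) = 0 - 8208 = -8208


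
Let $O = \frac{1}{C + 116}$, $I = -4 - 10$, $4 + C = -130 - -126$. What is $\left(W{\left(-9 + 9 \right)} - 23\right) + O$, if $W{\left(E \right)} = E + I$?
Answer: $- \frac{3995}{108} \approx -36.991$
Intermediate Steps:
$C = -8$ ($C = -4 - 4 = -8$)
$I = -14$ ($I = -4 - 10 = -14$)
$W{\left(E \right)} = -14 + E$ ($W{\left(E \right)} = E - 14 = -14 + E$)
$O = \frac{1}{108}$ ($O = \frac{1}{-8 + 116} = \frac{1}{108} \approx 0.0092593$)
$\left(W{\left(-9 + 9 \right)} - 23\right) + O = \left(\left(-14 + \left(-9 + 9\right)\right) - 23\right) + \frac{1}{108} = \left(\left(-14 + 0\right) - 23\right) + \frac{1}{108} = \left(-14 - 23\right) + \frac{1}{108} = -37 + \frac{1}{108} = - \frac{3995}{108}$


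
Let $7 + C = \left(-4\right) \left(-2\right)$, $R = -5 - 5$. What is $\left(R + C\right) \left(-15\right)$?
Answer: $135$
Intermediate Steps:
$R = -10$
$C = 1$ ($C = -7 - -8 = -7 + 8 = 1$)
$\left(R + C\right) \left(-15\right) = \left(-10 + 1\right) \left(-15\right) = \left(-9\right) \left(-15\right) = 135$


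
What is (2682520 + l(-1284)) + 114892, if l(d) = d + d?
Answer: 2794844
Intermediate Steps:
l(d) = 2*d
(2682520 + l(-1284)) + 114892 = (2682520 + 2*(-1284)) + 114892 = (2682520 - 2568) + 114892 = 2679952 + 114892 = 2794844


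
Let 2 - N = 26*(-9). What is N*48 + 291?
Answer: 11619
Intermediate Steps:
N = 236 (N = 2 - 26*(-9) = 2 - 1*(-234) = 2 + 234 = 236)
N*48 + 291 = 236*48 + 291 = 11328 + 291 = 11619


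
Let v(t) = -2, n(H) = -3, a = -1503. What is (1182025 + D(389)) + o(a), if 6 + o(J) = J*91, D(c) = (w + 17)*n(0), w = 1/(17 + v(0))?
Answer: 5225974/5 ≈ 1.0452e+6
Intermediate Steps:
w = 1/15 (w = 1/(17 - 2) = 1/15 ≈ 0.066667)
D(c) = -256/5 (D(c) = (1/15 + 17)*(-3) = (256/15)*(-3) = -256/5)
o(J) = -6 + 91*J (o(J) = -6 + J*91 = -6 + 91*J)
(1182025 + D(389)) + o(a) = (1182025 - 256/5) + (-6 + 91*(-1503)) = 5909869/5 + (-6 - 136773) = 5909869/5 - 136779 = 5225974/5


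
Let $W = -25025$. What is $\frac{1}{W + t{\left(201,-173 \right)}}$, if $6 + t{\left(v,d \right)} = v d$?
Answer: $- \frac{1}{59804} \approx -1.6721 \cdot 10^{-5}$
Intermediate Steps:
$t{\left(v,d \right)} = -6 + d v$ ($t{\left(v,d \right)} = -6 + v d = -6 + d v$)
$\frac{1}{W + t{\left(201,-173 \right)}} = \frac{1}{-25025 - 34779} = \frac{1}{-59804} = - \frac{1}{59804}$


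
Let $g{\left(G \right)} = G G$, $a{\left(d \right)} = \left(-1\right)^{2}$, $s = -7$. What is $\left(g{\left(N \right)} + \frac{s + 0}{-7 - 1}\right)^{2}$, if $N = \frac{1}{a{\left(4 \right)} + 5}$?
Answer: $\frac{4225}{5184} \approx 0.81501$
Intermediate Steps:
$a{\left(d \right)} = 1$
$N = \frac{1}{6}$ ($N = \frac{1}{1 + 5} = \frac{1}{6} \approx 0.16667$)
$g{\left(G \right)} = G^{2}$
$\left(g{\left(N \right)} + \frac{s + 0}{-7 - 1}\right)^{2} = \left(\left(\frac{1}{6}\right)^{2} + \frac{-7 + 0}{-7 - 1}\right)^{2} = \left(\frac{1}{36} - \frac{7}{-8}\right)^{2} = \left(\frac{1}{36} - - \frac{7}{8}\right)^{2} = \left(\frac{1}{36} + \frac{7}{8}\right)^{2} = \left(\frac{65}{72}\right)^{2} = \frac{4225}{5184}$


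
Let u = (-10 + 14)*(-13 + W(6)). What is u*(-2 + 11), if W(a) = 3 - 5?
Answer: -540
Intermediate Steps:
W(a) = -2
u = -60 (u = (-10 + 14)*(-13 - 2) = 4*(-15) = -60)
u*(-2 + 11) = -60*(-2 + 11) = -60*9 = -540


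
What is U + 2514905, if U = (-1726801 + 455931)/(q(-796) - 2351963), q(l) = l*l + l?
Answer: 4323482597285/1719143 ≈ 2.5149e+6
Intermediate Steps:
q(l) = l + l² (q(l) = l² + l = l + l²)
U = 1270870/1719143 (U = (-1726801 + 455931)/(-796*(1 - 796) - 2351963) = -1270870/(-796*(-795) - 2351963) = -1270870/(632820 - 2351963) = -1270870/(-1719143) = -1270870*(-1/1719143) = 1270870/1719143 ≈ 0.73925)
U + 2514905 = 1270870/1719143 + 2514905 = 4323482597285/1719143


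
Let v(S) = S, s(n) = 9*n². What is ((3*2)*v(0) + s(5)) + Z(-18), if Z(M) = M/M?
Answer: 226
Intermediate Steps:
Z(M) = 1
((3*2)*v(0) + s(5)) + Z(-18) = ((3*2)*0 + 9*5²) + 1 = (6*0 + 9*25) + 1 = (0 + 225) + 1 = 225 + 1 = 226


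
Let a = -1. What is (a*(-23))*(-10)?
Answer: -230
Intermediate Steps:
(a*(-23))*(-10) = -1*(-23)*(-10) = 23*(-10) = -230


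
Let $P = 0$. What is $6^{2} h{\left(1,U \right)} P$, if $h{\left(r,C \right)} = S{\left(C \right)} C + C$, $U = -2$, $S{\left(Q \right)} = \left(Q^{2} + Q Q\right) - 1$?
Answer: $0$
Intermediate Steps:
$S{\left(Q \right)} = -1 + 2 Q^{2}$ ($S{\left(Q \right)} = \left(Q^{2} + Q^{2}\right) - 1 = 2 Q^{2} - 1 = -1 + 2 Q^{2}$)
$h{\left(r,C \right)} = C + C \left(-1 + 2 C^{2}\right)$ ($h{\left(r,C \right)} = \left(-1 + 2 C^{2}\right) C + C = C \left(-1 + 2 C^{2}\right) + C = C + C \left(-1 + 2 C^{2}\right)$)
$6^{2} h{\left(1,U \right)} P = 6^{2} \cdot 2 \left(-2\right)^{3} \cdot 0 = 36 \cdot 2 \left(-8\right) 0 = 36 \left(-16\right) 0 = \left(-576\right) 0 = 0$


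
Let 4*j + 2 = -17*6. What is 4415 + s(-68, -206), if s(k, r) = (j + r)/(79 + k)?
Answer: 48333/11 ≈ 4393.9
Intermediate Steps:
j = -26 (j = -½ + (-17*6)/4 = -½ + (¼)*(-102) = -½ - 51/2 = -26)
s(k, r) = (-26 + r)/(79 + k)
4415 + s(-68, -206) = 4415 + (-26 - 206)/(79 - 68) = 4415 - 232/11 = 48333/11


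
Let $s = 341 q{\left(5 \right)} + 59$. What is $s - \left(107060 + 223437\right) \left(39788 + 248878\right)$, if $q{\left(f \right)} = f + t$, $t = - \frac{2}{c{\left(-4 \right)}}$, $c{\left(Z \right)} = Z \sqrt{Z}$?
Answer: $-95403245238 - \frac{341 i}{4} \approx -9.5403 \cdot 10^{10} - 85.25 i$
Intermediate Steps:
$c{\left(Z \right)} = Z^{\frac{3}{2}}$
$t = - \frac{i}{4}$ ($t = - \frac{2}{\left(-4\right)^{\frac{3}{2}}} = - \frac{2}{\left(-8\right) i} = - 2 \frac{i}{8} = - \frac{i}{4} \approx - 0.25 i$)
$q{\left(f \right)} = f - \frac{i}{4}$
$s = 1764 - \frac{341 i}{4}$ ($s = 341 \left(5 - \frac{i}{4}\right) + 59 = \left(1705 - \frac{341 i}{4}\right) + 59 = 1764 - \frac{341 i}{4} \approx 1764.0 - 85.25 i$)
$s - \left(107060 + 223437\right) \left(39788 + 248878\right) = \left(1764 - \frac{341 i}{4}\right) - \left(107060 + 223437\right) \left(39788 + 248878\right) = \left(1764 - \frac{341 i}{4}\right) - 330497 \cdot 288666 = \left(1764 - \frac{341 i}{4}\right) - 95403247002 = -95403245238 - \frac{341 i}{4}$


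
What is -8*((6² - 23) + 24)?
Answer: -296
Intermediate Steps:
-8*((6² - 23) + 24) = -8*((36 - 23) + 24) = -8*(13 + 24) = -8*37 = -296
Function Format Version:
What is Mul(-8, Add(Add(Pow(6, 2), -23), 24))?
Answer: -296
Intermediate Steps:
Mul(-8, Add(Add(Pow(6, 2), -23), 24)) = Mul(-8, Add(Add(36, -23), 24)) = Mul(-8, Add(13, 24)) = Mul(-8, 37) = -296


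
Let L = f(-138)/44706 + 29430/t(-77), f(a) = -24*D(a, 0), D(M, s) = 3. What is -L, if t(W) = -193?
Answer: 219285246/1438043 ≈ 152.49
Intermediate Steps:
f(a) = -72 (f(a) = -24*3 = -72)
L = -219285246/1438043 (L = -72/44706 + 29430/(-193) = -72*1/44706 + 29430*(-1/193) = -12/7451 - 29430/193 = -219285246/1438043 ≈ -152.49)
-L = -1*(-219285246/1438043) = 219285246/1438043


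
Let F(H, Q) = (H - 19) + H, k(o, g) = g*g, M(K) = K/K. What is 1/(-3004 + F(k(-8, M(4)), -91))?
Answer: -1/3021 ≈ -0.00033102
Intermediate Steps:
M(K) = 1
k(o, g) = g²
F(H, Q) = -19 + 2*H (F(H, Q) = (-19 + H) + H = -19 + 2*H)
1/(-3004 + F(k(-8, M(4)), -91)) = 1/(-3004 + (-19 + 2*1²)) = 1/(-3004 + (-19 + 2*1)) = 1/(-3004 + (-19 + 2)) = 1/(-3004 - 17) = 1/(-3021) = -1/3021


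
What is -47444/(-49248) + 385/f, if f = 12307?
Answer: 150713447/151523784 ≈ 0.99465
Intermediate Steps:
-47444/(-49248) + 385/f = -47444/(-49248) + 385/12307 = -47444*(-1/49248) + 385*(1/12307) = 11861/12312 + 385/12307 = 150713447/151523784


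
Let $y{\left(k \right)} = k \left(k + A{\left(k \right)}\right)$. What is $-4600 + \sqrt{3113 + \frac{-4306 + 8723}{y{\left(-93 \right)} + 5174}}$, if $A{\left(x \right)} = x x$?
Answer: $-4600 + \frac{5 \sqrt{77817887850478}}{790534} \approx -4544.2$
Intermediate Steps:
$A{\left(x \right)} = x^{2}$
$y{\left(k \right)} = k \left(k + k^{2}\right)$
$-4600 + \sqrt{3113 + \frac{-4306 + 8723}{y{\left(-93 \right)} + 5174}} = -4600 + \sqrt{3113 + \frac{-4306 + 8723}{\left(-93\right)^{2} \left(1 - 93\right) + 5174}} = -4600 + \sqrt{3113 + \frac{4417}{8649 \left(-92\right) + 5174}} = -4600 + \sqrt{3113 + \frac{4417}{-795708 + 5174}} = -4600 + \sqrt{3113 + \frac{4417}{-790534}} = -4600 + \sqrt{3113 + 4417 \left(- \frac{1}{790534}\right)} = -4600 + \sqrt{3113 - \frac{4417}{790534}} = -4600 + \sqrt{\frac{2460927925}{790534}} = -4600 + \frac{5 \sqrt{77817887850478}}{790534}$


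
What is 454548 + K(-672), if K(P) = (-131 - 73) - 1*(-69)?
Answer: 454413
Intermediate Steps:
K(P) = -135 (K(P) = -204 + 69 = -135)
454548 + K(-672) = 454548 - 135 = 454413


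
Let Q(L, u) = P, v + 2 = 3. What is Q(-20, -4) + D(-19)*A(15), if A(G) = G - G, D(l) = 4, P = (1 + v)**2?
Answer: 4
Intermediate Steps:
v = 1 (v = -2 + 3 = 1)
P = 4 (P = (1 + 1)**2 = 2**2 = 4)
Q(L, u) = 4
A(G) = 0
Q(-20, -4) + D(-19)*A(15) = 4 + 4*0 = 4 + 0 = 4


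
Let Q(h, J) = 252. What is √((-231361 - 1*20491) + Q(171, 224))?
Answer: 20*I*√629 ≈ 501.6*I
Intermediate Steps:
√((-231361 - 1*20491) + Q(171, 224)) = √((-231361 - 1*20491) + 252) = √((-231361 - 20491) + 252) = √(-251852 + 252) = √(-251600) = 20*I*√629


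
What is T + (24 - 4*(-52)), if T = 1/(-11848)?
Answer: 2748735/11848 ≈ 232.00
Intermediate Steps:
T = -1/11848 ≈ -8.4402e-5
T + (24 - 4*(-52)) = -1/11848 + (24 - 4*(-52)) = -1/11848 + (24 + 208) = -1/11848 + 232 = 2748735/11848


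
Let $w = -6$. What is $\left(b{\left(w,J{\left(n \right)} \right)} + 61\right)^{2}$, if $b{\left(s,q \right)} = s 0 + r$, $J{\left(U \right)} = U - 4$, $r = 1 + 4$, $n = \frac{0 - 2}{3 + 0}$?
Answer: $4356$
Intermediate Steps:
$n = - \frac{2}{3} \approx -0.66667$
$r = 5$
$J{\left(U \right)} = -4 + U$
$b{\left(s,q \right)} = 5$ ($b{\left(s,q \right)} = s 0 + 5 = 0 + 5 = 5$)
$\left(b{\left(w,J{\left(n \right)} \right)} + 61\right)^{2} = \left(5 + 61\right)^{2} = 66^{2} = 4356$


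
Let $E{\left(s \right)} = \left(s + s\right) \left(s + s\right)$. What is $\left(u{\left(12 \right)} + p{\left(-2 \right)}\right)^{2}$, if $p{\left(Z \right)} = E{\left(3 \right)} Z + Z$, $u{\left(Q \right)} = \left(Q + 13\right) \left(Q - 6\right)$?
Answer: $5776$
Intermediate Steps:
$E{\left(s \right)} = 4 s^{2}$ ($E{\left(s \right)} = 2 s 2 s = 4 s^{2}$)
$u{\left(Q \right)} = \left(-6 + Q\right) \left(13 + Q\right)$ ($u{\left(Q \right)} = \left(13 + Q\right) \left(-6 + Q\right) = \left(-6 + Q\right) \left(13 + Q\right)$)
$p{\left(Z \right)} = 37 Z$ ($p{\left(Z \right)} = 4 \cdot 3^{2} Z + Z = 4 \cdot 9 Z + Z = 36 Z + Z = 37 Z$)
$\left(u{\left(12 \right)} + p{\left(-2 \right)}\right)^{2} = \left(\left(-78 + 12^{2} + 7 \cdot 12\right) + 37 \left(-2\right)\right)^{2} = \left(\left(-78 + 144 + 84\right) - 74\right)^{2} = \left(150 - 74\right)^{2} = 76^{2} = 5776$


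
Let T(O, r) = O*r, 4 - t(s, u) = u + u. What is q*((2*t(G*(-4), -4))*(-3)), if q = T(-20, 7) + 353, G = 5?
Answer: -15336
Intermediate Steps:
t(s, u) = 4 - 2*u (t(s, u) = 4 - (u + u) = 4 - 2*u)
q = 213 (q = -20*7 + 353 = -140 + 353 = 213)
q*((2*t(G*(-4), -4))*(-3)) = 213*((2*(4 - 2*(-4)))*(-3)) = 213*((2*(4 + 8))*(-3)) = 213*((2*12)*(-3)) = 213*(24*(-3)) = 213*(-72) = -15336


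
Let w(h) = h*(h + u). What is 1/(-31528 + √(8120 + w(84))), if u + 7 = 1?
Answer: -563/17750002 - √917/248500028 ≈ -3.1840e-5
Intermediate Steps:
u = -6 (u = -7 + 1 = -6)
w(h) = h*(-6 + h) (w(h) = h*(h - 6) = h*(-6 + h))
1/(-31528 + √(8120 + w(84))) = 1/(-31528 + √(8120 + 84*(-6 + 84))) = 1/(-31528 + √(8120 + 84*78)) = 1/(-31528 + √(8120 + 6552)) = 1/(-31528 + √14672) = 1/(-31528 + 4*√917)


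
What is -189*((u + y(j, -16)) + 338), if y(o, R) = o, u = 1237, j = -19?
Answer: -294084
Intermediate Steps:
-189*((u + y(j, -16)) + 338) = -189*((1237 - 19) + 338) = -189*(1218 + 338) = -189*1556 = -294084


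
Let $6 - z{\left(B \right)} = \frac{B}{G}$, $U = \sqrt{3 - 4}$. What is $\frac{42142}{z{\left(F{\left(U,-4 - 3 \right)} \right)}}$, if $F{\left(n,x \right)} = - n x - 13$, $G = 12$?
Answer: $\frac{21492420}{3637} + \frac{1769964 i}{3637} \approx 5909.4 + 486.65 i$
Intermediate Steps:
$U = i$ ($U = \sqrt{-1} = i \approx 1.0 i$)
$F{\left(n,x \right)} = -13 - n x$ ($F{\left(n,x \right)} = - n x - 13 = -13 - n x$)
$z{\left(B \right)} = 6 - \frac{B}{12}$
$\frac{42142}{z{\left(F{\left(U,-4 - 3 \right)} \right)}} = \frac{42142}{6 - \frac{-13 - i \left(-4 - 3\right)}{12}} = \frac{42142}{6 - \frac{-13 - i \left(-7\right)}{12}} = \frac{42142}{6 - \frac{-13 + 7 i}{12}} = \frac{42142}{6 + \left(\frac{13}{12} - \frac{7 i}{12}\right)} = \frac{42142}{\frac{85}{12} - \frac{7 i}{12}} = 42142 \frac{72 \left(\frac{85}{12} + \frac{7 i}{12}\right)}{3637} = \frac{3034224 \left(\frac{85}{12} + \frac{7 i}{12}\right)}{3637}$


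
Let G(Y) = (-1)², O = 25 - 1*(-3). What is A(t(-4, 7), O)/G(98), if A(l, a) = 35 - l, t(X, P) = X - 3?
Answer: 42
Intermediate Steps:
O = 28 (O = 25 + 3 = 28)
t(X, P) = -3 + X
G(Y) = 1
A(t(-4, 7), O)/G(98) = (35 - (-3 - 4))/1 = (35 - 1*(-7))*1 = (35 + 7)*1 = 42*1 = 42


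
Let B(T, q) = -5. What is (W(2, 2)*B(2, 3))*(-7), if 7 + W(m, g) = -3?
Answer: -350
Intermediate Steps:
W(m, g) = -10 (W(m, g) = -7 - 3 = -10)
(W(2, 2)*B(2, 3))*(-7) = -10*(-5)*(-7) = 50*(-7) = -350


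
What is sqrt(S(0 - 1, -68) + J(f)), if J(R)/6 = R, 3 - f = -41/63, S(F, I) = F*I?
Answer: 4*sqrt(2478)/21 ≈ 9.4818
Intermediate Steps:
f = 230/63 (f = 3 - (-41)/63 = 3 - 1*(-41/63) = 3 + 41/63 = 230/63 ≈ 3.6508)
J(R) = 6*R
sqrt(S(0 - 1, -68) + J(f)) = sqrt((0 - 1)*(-68) + 6*(230/63)) = sqrt(-1*(-68) + 460/21) = sqrt(68 + 460/21) = sqrt(1888/21) = 4*sqrt(2478)/21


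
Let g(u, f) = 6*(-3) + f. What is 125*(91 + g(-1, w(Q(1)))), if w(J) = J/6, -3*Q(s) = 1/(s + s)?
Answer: 328375/36 ≈ 9121.5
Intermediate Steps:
Q(s) = -1/(6*s) (Q(s) = -1/(3*(s + s)) = -1/(2*s)/3 = -1/(6*s))
w(J) = J/6 (w(J) = J*(⅙) = J/6)
g(u, f) = -18 + f
125*(91 + g(-1, w(Q(1)))) = 125*(91 + (-18 + (-⅙/1)/6)) = 125*(91 + (-18 + (-⅙*1)/6)) = 125*(91 + (-18 + (⅙)*(-⅙))) = 125*(91 + (-18 - 1/36)) = 125*(91 - 649/36) = 125*(2627/36) = 328375/36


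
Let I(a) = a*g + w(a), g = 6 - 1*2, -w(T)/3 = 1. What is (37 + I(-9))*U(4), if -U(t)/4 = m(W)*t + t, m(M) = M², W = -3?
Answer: 320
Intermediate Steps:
w(T) = -3 (w(T) = -3*1 = -3)
g = 4 (g = 6 - 2 = 4)
I(a) = -3 + 4*a (I(a) = a*4 - 3 = 4*a - 3 = -3 + 4*a)
U(t) = -40*t (U(t) = -4*((-3)²*t + t) = -4*(9*t + t) = -40*t)
(37 + I(-9))*U(4) = (37 + (-3 + 4*(-9)))*(-40*4) = (37 + (-3 - 36))*(-160) = (37 - 39)*(-160) = -2*(-160) = 320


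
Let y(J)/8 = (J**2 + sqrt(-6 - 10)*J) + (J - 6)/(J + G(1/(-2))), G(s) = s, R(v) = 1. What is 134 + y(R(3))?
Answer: 62 + 32*I ≈ 62.0 + 32.0*I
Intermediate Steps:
y(J) = 8*J**2 + 8*(-6 + J)/(-1/2 + J) + 32*I*J (y(J) = 8*((J**2 + sqrt(-6 - 10)*J) + (J - 6)/(J + 1/(-2))) = 8*((J**2 + sqrt(-16)*J) + (-6 + J)/(J - 1/2)) = 8*((J**2 + (4*I)*J) + (-6 + J)/(-1/2 + J)) = 8*((J**2 + 4*I*J) + (-6 + J)/(-1/2 + J)) = 8*(J**2 + (-6 + J)/(-1/2 + J) + 4*I*J) = 8*J**2 + 8*(-6 + J)/(-1/2 + J) + 32*I*J)
134 + y(R(3)) = 134 + (-96 + 16*1**3 + 1*(16 - 32*I) + 1**2*(-8 + 64*I))/(-1 + 2*1) = 134 + (-96 + 16*1 + (16 - 32*I) + 1*(-8 + 64*I))/(-1 + 2) = 134 + (-96 + 16 + (16 - 32*I) + (-8 + 64*I))/1 = 134 + 1*(-72 + 32*I) = 134 + (-72 + 32*I) = 62 + 32*I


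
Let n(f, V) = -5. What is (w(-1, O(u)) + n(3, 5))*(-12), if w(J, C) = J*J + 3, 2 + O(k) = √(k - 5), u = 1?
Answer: 12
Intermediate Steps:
O(k) = -2 + √(-5 + k) (O(k) = -2 + √(k - 5) = -2 + √(-5 + k))
w(J, C) = 3 + J² (w(J, C) = J² + 3 = 3 + J²)
(w(-1, O(u)) + n(3, 5))*(-12) = ((3 + (-1)²) - 5)*(-12) = ((3 + 1) - 5)*(-12) = (4 - 5)*(-12) = -1*(-12) = 12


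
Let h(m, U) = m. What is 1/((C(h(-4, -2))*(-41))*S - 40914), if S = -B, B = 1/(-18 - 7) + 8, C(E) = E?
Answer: -25/1055486 ≈ -2.3686e-5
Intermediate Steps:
B = 199/25 (B = 1/(-25) + 8 = -1/25 + 8 = 199/25 ≈ 7.9600)
S = -199/25 (S = -1*199/25 = -199/25 ≈ -7.9600)
1/((C(h(-4, -2))*(-41))*S - 40914) = 1/(-4*(-41)*(-199/25) - 40914) = 1/(164*(-199/25) - 40914) = 1/(-32636/25 - 40914) = 1/(-1055486/25) = -25/1055486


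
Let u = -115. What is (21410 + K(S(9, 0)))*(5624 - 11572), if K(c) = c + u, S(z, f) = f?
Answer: -126662660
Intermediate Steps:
K(c) = -115 + c (K(c) = c - 115 = -115 + c)
(21410 + K(S(9, 0)))*(5624 - 11572) = (21410 + (-115 + 0))*(5624 - 11572) = (21410 - 115)*(-5948) = 21295*(-5948) = -126662660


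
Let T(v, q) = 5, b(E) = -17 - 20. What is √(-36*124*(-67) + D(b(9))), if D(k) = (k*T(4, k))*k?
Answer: √305933 ≈ 553.11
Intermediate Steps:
b(E) = -37
D(k) = 5*k² (D(k) = (k*5)*k = (5*k)*k = 5*k²)
√(-36*124*(-67) + D(b(9))) = √(-36*124*(-67) + 5*(-37)²) = √(-4464*(-67) + 5*1369) = √(299088 + 6845) = √305933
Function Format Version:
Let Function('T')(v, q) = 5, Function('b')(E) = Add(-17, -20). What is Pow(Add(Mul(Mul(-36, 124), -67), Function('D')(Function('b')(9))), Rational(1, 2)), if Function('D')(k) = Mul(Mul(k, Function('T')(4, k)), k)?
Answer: Pow(305933, Rational(1, 2)) ≈ 553.11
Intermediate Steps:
Function('b')(E) = -37
Function('D')(k) = Mul(5, Pow(k, 2)) (Function('D')(k) = Mul(Mul(k, 5), k) = Mul(Mul(5, k), k) = Mul(5, Pow(k, 2)))
Pow(Add(Mul(Mul(-36, 124), -67), Function('D')(Function('b')(9))), Rational(1, 2)) = Pow(Add(Mul(Mul(-36, 124), -67), Mul(5, Pow(-37, 2))), Rational(1, 2)) = Pow(Add(Mul(-4464, -67), Mul(5, 1369)), Rational(1, 2)) = Pow(Add(299088, 6845), Rational(1, 2)) = Pow(305933, Rational(1, 2))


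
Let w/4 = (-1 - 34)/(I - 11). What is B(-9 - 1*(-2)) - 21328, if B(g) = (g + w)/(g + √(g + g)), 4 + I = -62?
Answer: -703805/33 + 19*I*√14/231 ≈ -21327.0 + 0.30776*I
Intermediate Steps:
I = -66 (I = -4 - 62 = -66)
w = 20/11 (w = 4*((-1 - 34)/(-66 - 11)) = 4*(-35/(-77)) = 4*(-35*(-1/77)) = 4*(5/11) = 20/11 ≈ 1.8182)
B(g) = (20/11 + g)/(g + √2*√g) (B(g) = (g + 20/11)/(g + √(g + g)) = (20/11 + g)/(g + √(2*g)) = (20/11 + g)/(g + √2*√g))
B(-9 - 1*(-2)) - 21328 = (20/11 + (-9 - 1*(-2)))/((-9 - 1*(-2)) + √2*√(-9 - 1*(-2))) - 21328 = (20/11 + (-9 + 2))/((-9 + 2) + √2*√(-9 + 2)) - 21328 = (20/11 - 7)/(-7 + √2*√(-7)) - 21328 = -57/11/(-7 + √2*(I*√7)) - 21328 = -57/11/(-7 + I*√14) - 21328 = -57/(11*(-7 + I*√14)) - 21328 = -21328 - 57/(11*(-7 + I*√14))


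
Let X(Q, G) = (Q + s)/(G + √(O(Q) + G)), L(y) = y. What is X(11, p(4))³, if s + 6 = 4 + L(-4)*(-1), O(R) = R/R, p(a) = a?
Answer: 2197/(4 + √5)³ ≈ 9.0594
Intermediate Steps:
O(R) = 1
s = 2 (s = -6 + (4 - 4*(-1)) = -6 + (4 + 4) = -6 + 8 = 2)
X(Q, G) = (2 + Q)/(G + √(1 + G)) (X(Q, G) = (Q + 2)/(G + √(1 + G)) = (2 + Q)/(G + √(1 + G)))
X(11, p(4))³ = ((2 + 11)/(4 + √(1 + 4)))³ = (13/(4 + √5))³ = 2197/(4 + √5)³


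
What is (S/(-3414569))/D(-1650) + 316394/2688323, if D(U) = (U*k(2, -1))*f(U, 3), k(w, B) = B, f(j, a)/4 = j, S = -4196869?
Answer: 1069544627058734483/9087669734009130000 ≈ 0.11769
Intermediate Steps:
f(j, a) = 4*j
D(U) = -4*U**2 (D(U) = (U*(-1))*(4*U) = (-U)*(4*U) = -4*U**2)
(S/(-3414569))/D(-1650) + 316394/2688323 = (-4196869/(-3414569))/((-4*(-1650)**2)) + 316394/2688323 = (-4196869*(-1/3414569))/((-4*2722500)) + 316394*(1/2688323) = (4196869/3414569)/(-10890000) + 316394/2688323 = (4196869/3414569)*(-1/10890000) + 316394/2688323 = -4196869/37184656410000 + 316394/2688323 = 1069544627058734483/9087669734009130000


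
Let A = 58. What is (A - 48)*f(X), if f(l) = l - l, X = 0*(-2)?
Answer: 0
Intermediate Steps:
X = 0
f(l) = 0
(A - 48)*f(X) = (58 - 48)*0 = 10*0 = 0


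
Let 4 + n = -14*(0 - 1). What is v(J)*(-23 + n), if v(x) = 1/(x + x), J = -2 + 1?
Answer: 13/2 ≈ 6.5000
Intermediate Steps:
J = -1
n = 10 (n = -4 - 14*(0 - 1) = -4 - 14*(-1) = -4 + 14 = 10)
v(x) = 1/(2*x)
v(J)*(-23 + n) = ((½)/(-1))*(-23 + 10) = ((½)*(-1))*(-13) = -½*(-13) = 13/2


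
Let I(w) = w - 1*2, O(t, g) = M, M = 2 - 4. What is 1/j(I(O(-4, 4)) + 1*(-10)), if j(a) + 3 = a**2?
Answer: 1/193 ≈ 0.0051813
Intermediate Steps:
M = -2
O(t, g) = -2
I(w) = -2 + w (I(w) = w - 2 = -2 + w)
j(a) = -3 + a**2
1/j(I(O(-4, 4)) + 1*(-10)) = 1/(-3 + ((-2 - 2) + 1*(-10))**2) = 1/(-3 + (-4 - 10)**2) = 1/(-3 + (-14)**2) = 1/(-3 + 196) = 1/193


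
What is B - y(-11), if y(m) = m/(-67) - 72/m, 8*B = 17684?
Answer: 3248387/1474 ≈ 2203.8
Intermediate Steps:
B = 4421/2 (B = (1/8)*17684 = 4421/2 ≈ 2210.5)
y(m) = -72/m - m/67 (y(m) = m*(-1/67) - 72/m = -m/67 - 72/m = -72/m - m/67)
B - y(-11) = 4421/2 - (-72/(-11) - 1/67*(-11)) = 4421/2 - (-72*(-1/11) + 11/67) = 4421/2 - (72/11 + 11/67) = 4421/2 - 1*4945/737 = 4421/2 - 4945/737 = 3248387/1474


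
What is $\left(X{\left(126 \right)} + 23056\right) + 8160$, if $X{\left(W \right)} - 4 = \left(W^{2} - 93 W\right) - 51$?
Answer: $35327$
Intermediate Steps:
$X{\left(W \right)} = -47 + W^{2} - 93 W$ ($X{\left(W \right)} = 4 - \left(51 - W^{2} + 93 W\right) = -47 + W^{2} - 93 W$)
$\left(X{\left(126 \right)} + 23056\right) + 8160 = \left(\left(-47 + 126^{2} - 11718\right) + 23056\right) + 8160 = \left(\left(-47 + 15876 - 11718\right) + 23056\right) + 8160 = \left(4111 + 23056\right) + 8160 = 27167 + 8160 = 35327$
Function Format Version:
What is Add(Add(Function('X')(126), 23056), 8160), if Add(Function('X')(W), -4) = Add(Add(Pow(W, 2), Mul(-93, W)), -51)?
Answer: 35327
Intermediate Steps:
Function('X')(W) = Add(-47, Pow(W, 2), Mul(-93, W)) (Function('X')(W) = Add(4, Add(Add(Pow(W, 2), Mul(-93, W)), -51)) = Add(4, Add(-51, Pow(W, 2), Mul(-93, W))) = Add(-47, Pow(W, 2), Mul(-93, W)))
Add(Add(Function('X')(126), 23056), 8160) = Add(Add(Add(-47, Pow(126, 2), Mul(-93, 126)), 23056), 8160) = Add(Add(Add(-47, 15876, -11718), 23056), 8160) = Add(Add(4111, 23056), 8160) = Add(27167, 8160) = 35327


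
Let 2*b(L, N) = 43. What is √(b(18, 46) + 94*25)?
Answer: 3*√1054/2 ≈ 48.698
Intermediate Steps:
b(L, N) = 43/2 (b(L, N) = (½)*43 = 43/2)
√(b(18, 46) + 94*25) = √(43/2 + 94*25) = √(43/2 + 2350) = √(4743/2) = 3*√1054/2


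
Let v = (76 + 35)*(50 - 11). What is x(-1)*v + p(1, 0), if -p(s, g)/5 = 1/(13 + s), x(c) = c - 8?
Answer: -545459/14 ≈ -38961.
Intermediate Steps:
x(c) = -8 + c
p(s, g) = -5/(13 + s)
v = 4329 (v = 111*39 = 4329)
x(-1)*v + p(1, 0) = (-8 - 1)*4329 - 5/(13 + 1) = -9*4329 - 5/14 = -38961 - 5*1/14 = -38961 - 5/14 = -545459/14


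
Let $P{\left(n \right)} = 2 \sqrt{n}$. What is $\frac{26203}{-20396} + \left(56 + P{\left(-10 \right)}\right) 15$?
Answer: $\frac{17106437}{20396} + 30 i \sqrt{10} \approx 838.71 + 94.868 i$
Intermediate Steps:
$\frac{26203}{-20396} + \left(56 + P{\left(-10 \right)}\right) 15 = \frac{26203}{-20396} + \left(56 + 2 \sqrt{-10}\right) 15 = 26203 \left(- \frac{1}{20396}\right) + \left(56 + 2 i \sqrt{10}\right) 15 = - \frac{26203}{20396} + \left(56 + 2 i \sqrt{10}\right) 15 = - \frac{26203}{20396} + \left(840 + 30 i \sqrt{10}\right) = \frac{17106437}{20396} + 30 i \sqrt{10}$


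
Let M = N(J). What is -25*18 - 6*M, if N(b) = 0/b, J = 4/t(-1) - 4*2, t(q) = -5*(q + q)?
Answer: -450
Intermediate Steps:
t(q) = -10*q
J = -38/5 (J = 4/((-10*(-1))) - 4*2 = 4/10 - 8 = 4*(⅒) - 8 = ⅖ - 8 = -38/5 ≈ -7.6000)
N(b) = 0
M = 0
-25*18 - 6*M = -25*18 - 6*0 = -450 + 0 = -450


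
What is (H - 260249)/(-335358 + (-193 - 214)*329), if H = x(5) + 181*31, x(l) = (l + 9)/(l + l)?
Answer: 1273183/2346305 ≈ 0.54263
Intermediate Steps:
x(l) = (9 + l)/(2*l) (x(l) = (9 + l)/((2*l)) = (9 + l)*(1/(2*l)) = (9 + l)/(2*l))
H = 28062/5 (H = (1/2)*(9 + 5)/5 + 181*31 = (1/2)*(1/5)*14 + 5611 = 7/5 + 5611 = 28062/5 ≈ 5612.4)
(H - 260249)/(-335358 + (-193 - 214)*329) = (28062/5 - 260249)/(-335358 + (-193 - 214)*329) = -1273183/(5*(-335358 - 407*329)) = -1273183/(5*(-335358 - 133903)) = -1273183/5/(-469261) = -1273183/5*(-1/469261) = 1273183/2346305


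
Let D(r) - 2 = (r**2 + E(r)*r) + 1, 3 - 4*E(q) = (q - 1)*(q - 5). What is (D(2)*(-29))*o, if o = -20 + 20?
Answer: 0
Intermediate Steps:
E(q) = 3/4 - (-1 + q)*(-5 + q)/4 (E(q) = 3/4 - (q - 1)*(q - 5)/4 = 3/4 - (-1 + q)*(-5 + q)/4)
D(r) = 3 + r**2 + r*(-1/2 - r**2/4 + 3*r/2) (D(r) = 2 + ((r**2 + (-1/2 - r**2/4 + 3*r/2)*r) + 1) = 2 + ((r**2 + r*(-1/2 - r**2/4 + 3*r/2)) + 1) = 2 + (1 + r**2 + r*(-1/2 - r**2/4 + 3*r/2)) = 3 + r**2 + r*(-1/2 - r**2/4 + 3*r/2))
o = 0
(D(2)*(-29))*o = ((3 - 1/2*2 - 1/4*2**3 + (5/2)*2**2)*(-29))*0 = ((3 - 1 - 1/4*8 + (5/2)*4)*(-29))*0 = ((3 - 1 - 2 + 10)*(-29))*0 = (10*(-29))*0 = -290*0 = 0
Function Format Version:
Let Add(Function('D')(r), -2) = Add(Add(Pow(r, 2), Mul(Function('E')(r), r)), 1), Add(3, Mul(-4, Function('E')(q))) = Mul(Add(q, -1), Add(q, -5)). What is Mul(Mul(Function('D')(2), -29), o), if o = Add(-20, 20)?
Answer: 0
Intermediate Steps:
Function('E')(q) = Add(Rational(3, 4), Mul(Rational(-1, 4), Add(-1, q), Add(-5, q))) (Function('E')(q) = Add(Rational(3, 4), Mul(Rational(-1, 4), Mul(Add(q, -1), Add(q, -5)))) = Add(Rational(3, 4), Mul(Rational(-1, 4), Mul(Add(-1, q), Add(-5, q)))) = Add(Rational(3, 4), Mul(Rational(-1, 4), Add(-1, q), Add(-5, q))))
Function('D')(r) = Add(3, Pow(r, 2), Mul(r, Add(Rational(-1, 2), Mul(Rational(-1, 4), Pow(r, 2)), Mul(Rational(3, 2), r)))) (Function('D')(r) = Add(2, Add(Add(Pow(r, 2), Mul(Add(Rational(-1, 2), Mul(Rational(-1, 4), Pow(r, 2)), Mul(Rational(3, 2), r)), r)), 1)) = Add(2, Add(Add(Pow(r, 2), Mul(r, Add(Rational(-1, 2), Mul(Rational(-1, 4), Pow(r, 2)), Mul(Rational(3, 2), r)))), 1)) = Add(2, Add(1, Pow(r, 2), Mul(r, Add(Rational(-1, 2), Mul(Rational(-1, 4), Pow(r, 2)), Mul(Rational(3, 2), r))))) = Add(3, Pow(r, 2), Mul(r, Add(Rational(-1, 2), Mul(Rational(-1, 4), Pow(r, 2)), Mul(Rational(3, 2), r)))))
o = 0
Mul(Mul(Function('D')(2), -29), o) = Mul(Mul(Add(3, Mul(Rational(-1, 2), 2), Mul(Rational(-1, 4), Pow(2, 3)), Mul(Rational(5, 2), Pow(2, 2))), -29), 0) = Mul(Mul(Add(3, -1, Mul(Rational(-1, 4), 8), Mul(Rational(5, 2), 4)), -29), 0) = Mul(Mul(Add(3, -1, -2, 10), -29), 0) = Mul(Mul(10, -29), 0) = Mul(-290, 0) = 0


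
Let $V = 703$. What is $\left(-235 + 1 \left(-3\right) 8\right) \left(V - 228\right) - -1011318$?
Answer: $888293$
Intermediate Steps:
$\left(-235 + 1 \left(-3\right) 8\right) \left(V - 228\right) - -1011318 = \left(-235 + 1 \left(-3\right) 8\right) \left(703 - 228\right) - -1011318 = \left(-235 - 24\right) 475 + 1011318 = \left(-259\right) 475 + 1011318 = -123025 + 1011318 = 888293$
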